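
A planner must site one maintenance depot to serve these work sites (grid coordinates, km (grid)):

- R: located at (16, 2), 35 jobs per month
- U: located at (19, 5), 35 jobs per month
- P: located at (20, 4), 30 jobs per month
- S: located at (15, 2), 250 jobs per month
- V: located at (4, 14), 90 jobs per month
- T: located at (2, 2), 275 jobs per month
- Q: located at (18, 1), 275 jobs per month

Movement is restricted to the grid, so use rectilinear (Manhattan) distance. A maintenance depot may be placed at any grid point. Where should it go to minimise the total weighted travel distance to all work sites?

(15, 2)

Manhattan distance separates: Σwᵢ(|x−xᵢ|+|y−yᵢ|) = Σwᵢ|x−xᵢ| + Σwᵢ|y−yᵢ|, so x and y are optimised independently as 1-D weighted medians.
Total weight W = 990; half = 495.
x-coordinate, sorted with cumulative weight:
  x=2 (T, w=275) cum 275
  x=4 (V, w=90) cum 365
  x=15 (S, w=250) cum 615  ← median
  x=16 (R, w=35) cum 650
  x=18 (Q, w=275) cum 925
  x=19 (U, w=35) cum 960
  x=20 (P, w=30) cum 990
⇒ x* = 15
y-coordinate, sorted with cumulative weight:
  y=1 (Q, w=275) cum 275
  y=2 (R, w=35) cum 310
  y=2 (S, w=250) cum 560  ← median
  y=2 (T, w=275) cum 835
  y=4 (P, w=30) cum 865
  y=5 (U, w=35) cum 900
  y=14 (V, w=90) cum 990
⇒ y* = 2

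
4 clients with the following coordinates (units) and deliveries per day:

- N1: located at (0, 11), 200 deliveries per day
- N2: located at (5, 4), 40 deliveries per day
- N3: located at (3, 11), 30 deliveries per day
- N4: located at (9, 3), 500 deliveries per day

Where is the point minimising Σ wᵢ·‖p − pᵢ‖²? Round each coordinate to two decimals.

(6.22, 5.44)

The minimiser of Σwᵢ‖p−pᵢ‖² is the weighted centroid p* = (Σwᵢpᵢ)/(Σwᵢ).
Σwᵢ = 770.
Σwᵢxᵢ = 200·0 + 40·5 + 30·3 + 500·9 = 4790.
Σwᵢyᵢ = 200·11 + 40·4 + 30·11 + 500·3 = 4190.
x* = 4790/770 = 6.22, y* = 4190/770 = 5.44.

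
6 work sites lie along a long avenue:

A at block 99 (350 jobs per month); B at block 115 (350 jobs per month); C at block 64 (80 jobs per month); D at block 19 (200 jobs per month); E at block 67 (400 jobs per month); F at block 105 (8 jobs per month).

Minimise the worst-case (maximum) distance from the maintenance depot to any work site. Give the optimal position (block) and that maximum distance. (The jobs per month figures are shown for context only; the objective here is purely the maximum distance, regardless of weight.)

The 1-center on a line is the midpoint of the two extreme points: leftmost at 19, rightmost at 115.
Optimal location = (19 + 115)/2 = 67; maximum distance = (115 − 19)/2 = 48.

location 67, max distance 48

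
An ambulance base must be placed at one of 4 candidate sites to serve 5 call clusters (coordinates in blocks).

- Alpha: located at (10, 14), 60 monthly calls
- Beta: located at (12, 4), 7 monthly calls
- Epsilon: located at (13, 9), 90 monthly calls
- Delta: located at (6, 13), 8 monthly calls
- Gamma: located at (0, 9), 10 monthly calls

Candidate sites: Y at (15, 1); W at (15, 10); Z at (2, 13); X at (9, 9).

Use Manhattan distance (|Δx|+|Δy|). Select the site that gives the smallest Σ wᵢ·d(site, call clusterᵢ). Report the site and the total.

X, total 922 blocks

Total weighted distance at each candidate:
  Y (15, 1): total = 2420
  W (15, 10): total = 1129
  Z (2, 13): total = 2115
  X (9, 9): total = 922
Minimum is at X with total 922 blocks.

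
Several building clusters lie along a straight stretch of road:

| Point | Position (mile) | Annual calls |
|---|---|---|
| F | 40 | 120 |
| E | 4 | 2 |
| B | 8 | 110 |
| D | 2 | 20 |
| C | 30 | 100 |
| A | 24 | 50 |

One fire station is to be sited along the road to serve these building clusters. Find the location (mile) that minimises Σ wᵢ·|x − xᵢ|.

For a sum of weighted absolute distances on a line, the optimum is the weighted median (not the mean). Total weight W = 402; half-weight = 201.
Sort by position and accumulate weight:
  mile 2 (D, w=20) → cum 20
  mile 4 (E, w=2) → cum 22
  mile 8 (B, w=110) → cum 132
  mile 24 (A, w=50) → cum 182
  mile 30 (C, w=100) → cum 282  ≥ 201 → median here
  mile 40 (F, w=120) → cum 402
Optimal location: mile 30.

x = 30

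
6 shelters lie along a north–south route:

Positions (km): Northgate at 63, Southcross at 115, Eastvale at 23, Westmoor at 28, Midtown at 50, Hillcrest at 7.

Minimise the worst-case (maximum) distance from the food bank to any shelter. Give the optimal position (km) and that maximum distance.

The 1-center on a line is the midpoint of the two extreme points: leftmost at 7, rightmost at 115.
Optimal location = (7 + 115)/2 = 61; maximum distance = (115 − 7)/2 = 54.

location 61, max distance 54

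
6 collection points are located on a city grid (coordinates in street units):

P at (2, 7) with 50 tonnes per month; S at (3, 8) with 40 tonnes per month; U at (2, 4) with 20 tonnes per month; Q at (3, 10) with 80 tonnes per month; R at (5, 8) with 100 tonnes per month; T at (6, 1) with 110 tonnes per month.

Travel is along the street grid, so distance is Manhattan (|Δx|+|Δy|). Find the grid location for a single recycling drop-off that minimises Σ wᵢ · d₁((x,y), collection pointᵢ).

Manhattan distance separates: Σwᵢ(|x−xᵢ|+|y−yᵢ|) = Σwᵢ|x−xᵢ| + Σwᵢ|y−yᵢ|, so x and y are optimised independently as 1-D weighted medians.
Total weight W = 400; half = 200.
x-coordinate, sorted with cumulative weight:
  x=2 (P, w=50) cum 50
  x=2 (U, w=20) cum 70
  x=3 (S, w=40) cum 110
  x=3 (Q, w=80) cum 190
  x=5 (R, w=100) cum 290  ← median
  x=6 (T, w=110) cum 400
⇒ x* = 5
y-coordinate, sorted with cumulative weight:
  y=1 (T, w=110) cum 110
  y=4 (U, w=20) cum 130
  y=7 (P, w=50) cum 180
  y=8 (S, w=40) cum 220  ← median
  y=8 (R, w=100) cum 320
  y=10 (Q, w=80) cum 400
⇒ y* = 8

(5, 8)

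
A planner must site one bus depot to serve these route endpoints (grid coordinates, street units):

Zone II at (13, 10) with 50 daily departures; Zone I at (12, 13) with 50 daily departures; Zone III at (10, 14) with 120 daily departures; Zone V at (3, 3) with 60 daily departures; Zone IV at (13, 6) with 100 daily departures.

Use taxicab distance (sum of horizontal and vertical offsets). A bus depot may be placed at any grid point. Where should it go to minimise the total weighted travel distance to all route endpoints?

(12, 10)

Manhattan distance separates: Σwᵢ(|x−xᵢ|+|y−yᵢ|) = Σwᵢ|x−xᵢ| + Σwᵢ|y−yᵢ|, so x and y are optimised independently as 1-D weighted medians.
Total weight W = 380; half = 190.
x-coordinate, sorted with cumulative weight:
  x=3 (Zone V, w=60) cum 60
  x=10 (Zone III, w=120) cum 180
  x=12 (Zone I, w=50) cum 230  ← median
  x=13 (Zone II, w=50) cum 280
  x=13 (Zone IV, w=100) cum 380
⇒ x* = 12
y-coordinate, sorted with cumulative weight:
  y=3 (Zone V, w=60) cum 60
  y=6 (Zone IV, w=100) cum 160
  y=10 (Zone II, w=50) cum 210  ← median
  y=13 (Zone I, w=50) cum 260
  y=14 (Zone III, w=120) cum 380
⇒ y* = 10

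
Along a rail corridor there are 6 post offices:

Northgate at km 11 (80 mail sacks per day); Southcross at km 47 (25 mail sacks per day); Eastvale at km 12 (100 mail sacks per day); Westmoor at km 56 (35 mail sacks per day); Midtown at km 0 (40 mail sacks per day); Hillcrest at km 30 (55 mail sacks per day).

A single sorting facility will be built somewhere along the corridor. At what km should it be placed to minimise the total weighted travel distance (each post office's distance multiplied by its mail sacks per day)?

For a sum of weighted absolute distances on a line, the optimum is the weighted median (not the mean). Total weight W = 335; half-weight = 167.5.
Sort by position and accumulate weight:
  km 0 (Midtown, w=40) → cum 40
  km 11 (Northgate, w=80) → cum 120
  km 12 (Eastvale, w=100) → cum 220  ≥ 167.5 → median here
  km 30 (Hillcrest, w=55) → cum 275
  km 47 (Southcross, w=25) → cum 300
  km 56 (Westmoor, w=35) → cum 335
Optimal location: km 12.

x = 12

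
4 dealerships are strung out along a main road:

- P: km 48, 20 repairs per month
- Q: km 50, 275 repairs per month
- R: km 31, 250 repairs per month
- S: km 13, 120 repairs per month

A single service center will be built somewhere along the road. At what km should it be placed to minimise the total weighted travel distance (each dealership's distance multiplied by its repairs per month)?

For a sum of weighted absolute distances on a line, the optimum is the weighted median (not the mean). Total weight W = 665; half-weight = 332.5.
Sort by position and accumulate weight:
  km 13 (S, w=120) → cum 120
  km 31 (R, w=250) → cum 370  ≥ 332.5 → median here
  km 48 (P, w=20) → cum 390
  km 50 (Q, w=275) → cum 665
Optimal location: km 31.

x = 31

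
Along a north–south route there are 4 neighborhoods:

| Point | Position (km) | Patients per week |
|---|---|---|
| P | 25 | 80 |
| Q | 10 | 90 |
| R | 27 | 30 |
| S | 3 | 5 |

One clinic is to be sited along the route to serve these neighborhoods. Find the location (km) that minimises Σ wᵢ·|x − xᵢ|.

x = 25

For a sum of weighted absolute distances on a line, the optimum is the weighted median (not the mean). Total weight W = 205; half-weight = 102.5.
Sort by position and accumulate weight:
  km 3 (S, w=5) → cum 5
  km 10 (Q, w=90) → cum 95
  km 25 (P, w=80) → cum 175  ≥ 102.5 → median here
  km 27 (R, w=30) → cum 205
Optimal location: km 25.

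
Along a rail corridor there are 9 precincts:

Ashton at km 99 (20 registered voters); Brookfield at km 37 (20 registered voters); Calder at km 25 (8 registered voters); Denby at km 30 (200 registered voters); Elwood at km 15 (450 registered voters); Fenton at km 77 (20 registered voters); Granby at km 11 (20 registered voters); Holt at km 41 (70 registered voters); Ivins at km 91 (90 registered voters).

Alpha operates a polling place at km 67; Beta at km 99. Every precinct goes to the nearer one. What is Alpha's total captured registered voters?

788

The indifferent point is the midpoint (67+99)/2 = 83; precincts left of it (closer to Alpha at 67) go to Alpha, those right go to Beta.
  Granby at 11 (w=20) → Alpha
  Elwood at 15 (w=450) → Alpha
  Calder at 25 (w=8) → Alpha
  Denby at 30 (w=200) → Alpha
  Brookfield at 37 (w=20) → Alpha
  Holt at 41 (w=70) → Alpha
  Fenton at 77 (w=20) → Alpha
  Ivins at 91 (w=90) → Beta
  Ashton at 99 (w=20) → Beta
Alpha captures 788; Beta captures 110.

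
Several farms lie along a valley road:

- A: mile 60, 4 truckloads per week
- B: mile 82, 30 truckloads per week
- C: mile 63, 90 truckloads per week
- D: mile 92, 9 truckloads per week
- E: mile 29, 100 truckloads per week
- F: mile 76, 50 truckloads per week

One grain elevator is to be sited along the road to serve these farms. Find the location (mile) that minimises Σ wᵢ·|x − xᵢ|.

For a sum of weighted absolute distances on a line, the optimum is the weighted median (not the mean). Total weight W = 283; half-weight = 141.5.
Sort by position and accumulate weight:
  mile 29 (E, w=100) → cum 100
  mile 60 (A, w=4) → cum 104
  mile 63 (C, w=90) → cum 194  ≥ 141.5 → median here
  mile 76 (F, w=50) → cum 244
  mile 82 (B, w=30) → cum 274
  mile 92 (D, w=9) → cum 283
Optimal location: mile 63.

x = 63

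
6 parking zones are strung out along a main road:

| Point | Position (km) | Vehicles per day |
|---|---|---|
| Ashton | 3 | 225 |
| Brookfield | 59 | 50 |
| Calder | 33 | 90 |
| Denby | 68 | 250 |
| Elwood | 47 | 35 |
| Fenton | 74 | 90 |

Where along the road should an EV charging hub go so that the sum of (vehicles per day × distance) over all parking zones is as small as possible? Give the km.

For a sum of weighted absolute distances on a line, the optimum is the weighted median (not the mean). Total weight W = 740; half-weight = 370.
Sort by position and accumulate weight:
  km 3 (Ashton, w=225) → cum 225
  km 33 (Calder, w=90) → cum 315
  km 47 (Elwood, w=35) → cum 350
  km 59 (Brookfield, w=50) → cum 400  ≥ 370 → median here
  km 68 (Denby, w=250) → cum 650
  km 74 (Fenton, w=90) → cum 740
Optimal location: km 59.

x = 59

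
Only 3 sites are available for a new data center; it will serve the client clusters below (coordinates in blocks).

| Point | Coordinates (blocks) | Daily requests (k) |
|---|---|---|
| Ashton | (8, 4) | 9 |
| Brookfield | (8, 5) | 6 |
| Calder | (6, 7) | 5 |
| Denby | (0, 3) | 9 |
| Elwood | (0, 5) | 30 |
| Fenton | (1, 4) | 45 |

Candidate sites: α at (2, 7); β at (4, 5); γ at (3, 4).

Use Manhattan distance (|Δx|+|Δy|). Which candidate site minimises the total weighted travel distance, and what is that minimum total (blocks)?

γ, total 357 blocks

Total weighted distance at each candidate:
  α (2, 7): total = 503
  β (4, 5): total = 443
  γ (3, 4): total = 357
Minimum is at γ with total 357 blocks.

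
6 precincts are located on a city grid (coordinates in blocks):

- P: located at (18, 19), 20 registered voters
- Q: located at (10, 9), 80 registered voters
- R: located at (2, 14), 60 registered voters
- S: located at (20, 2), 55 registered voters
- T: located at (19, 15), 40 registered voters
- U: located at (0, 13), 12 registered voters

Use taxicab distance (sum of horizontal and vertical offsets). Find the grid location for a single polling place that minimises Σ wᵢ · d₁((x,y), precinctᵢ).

(10, 9)

Manhattan distance separates: Σwᵢ(|x−xᵢ|+|y−yᵢ|) = Σwᵢ|x−xᵢ| + Σwᵢ|y−yᵢ|, so x and y are optimised independently as 1-D weighted medians.
Total weight W = 267; half = 133.5.
x-coordinate, sorted with cumulative weight:
  x=0 (U, w=12) cum 12
  x=2 (R, w=60) cum 72
  x=10 (Q, w=80) cum 152  ← median
  x=18 (P, w=20) cum 172
  x=19 (T, w=40) cum 212
  x=20 (S, w=55) cum 267
⇒ x* = 10
y-coordinate, sorted with cumulative weight:
  y=2 (S, w=55) cum 55
  y=9 (Q, w=80) cum 135  ← median
  y=13 (U, w=12) cum 147
  y=14 (R, w=60) cum 207
  y=15 (T, w=40) cum 247
  y=19 (P, w=20) cum 267
⇒ y* = 9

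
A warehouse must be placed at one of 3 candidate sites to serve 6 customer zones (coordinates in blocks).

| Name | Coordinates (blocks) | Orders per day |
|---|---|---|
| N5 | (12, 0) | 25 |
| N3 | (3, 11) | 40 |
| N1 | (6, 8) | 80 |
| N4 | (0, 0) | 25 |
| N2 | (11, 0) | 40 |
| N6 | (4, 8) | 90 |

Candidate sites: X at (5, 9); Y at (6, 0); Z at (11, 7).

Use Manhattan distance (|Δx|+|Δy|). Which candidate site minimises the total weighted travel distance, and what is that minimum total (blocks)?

X, total 1850 blocks

Total weighted distance at each candidate:
  X (5, 9): total = 1850
  Y (6, 0): total = 2600
  Z (11, 7): total = 2610
Minimum is at X with total 1850 blocks.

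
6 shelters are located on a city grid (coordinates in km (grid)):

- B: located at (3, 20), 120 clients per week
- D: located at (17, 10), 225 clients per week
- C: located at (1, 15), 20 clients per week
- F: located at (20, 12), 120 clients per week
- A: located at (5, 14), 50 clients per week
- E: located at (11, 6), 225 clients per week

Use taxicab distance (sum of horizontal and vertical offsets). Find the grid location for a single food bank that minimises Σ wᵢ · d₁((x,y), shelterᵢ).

(11, 10)

Manhattan distance separates: Σwᵢ(|x−xᵢ|+|y−yᵢ|) = Σwᵢ|x−xᵢ| + Σwᵢ|y−yᵢ|, so x and y are optimised independently as 1-D weighted medians.
Total weight W = 760; half = 380.
x-coordinate, sorted with cumulative weight:
  x=1 (C, w=20) cum 20
  x=3 (B, w=120) cum 140
  x=5 (A, w=50) cum 190
  x=11 (E, w=225) cum 415  ← median
  x=17 (D, w=225) cum 640
  x=20 (F, w=120) cum 760
⇒ x* = 11
y-coordinate, sorted with cumulative weight:
  y=6 (E, w=225) cum 225
  y=10 (D, w=225) cum 450  ← median
  y=12 (F, w=120) cum 570
  y=14 (A, w=50) cum 620
  y=15 (C, w=20) cum 640
  y=20 (B, w=120) cum 760
⇒ y* = 10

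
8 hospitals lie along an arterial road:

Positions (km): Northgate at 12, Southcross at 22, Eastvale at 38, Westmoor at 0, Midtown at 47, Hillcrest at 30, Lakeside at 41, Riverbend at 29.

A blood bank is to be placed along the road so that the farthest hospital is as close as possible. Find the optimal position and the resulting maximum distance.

The 1-center on a line is the midpoint of the two extreme points: leftmost at 0, rightmost at 47.
Optimal location = (0 + 47)/2 = 23.5; maximum distance = (47 − 0)/2 = 23.5.

location 23.5, max distance 23.5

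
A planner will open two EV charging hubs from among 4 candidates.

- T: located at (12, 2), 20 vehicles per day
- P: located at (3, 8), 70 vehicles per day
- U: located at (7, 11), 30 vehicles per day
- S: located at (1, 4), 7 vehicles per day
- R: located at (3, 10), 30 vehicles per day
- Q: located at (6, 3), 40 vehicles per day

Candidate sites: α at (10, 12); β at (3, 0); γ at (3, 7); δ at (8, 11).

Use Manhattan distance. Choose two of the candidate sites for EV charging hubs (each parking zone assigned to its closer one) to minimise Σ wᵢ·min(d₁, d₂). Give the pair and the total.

Evaluate every pair (each demand assigned to the nearer of the two):
  {γ, δ}: total = 765
  {α, γ}: total = 835
  {β, γ}: total = 895
  {β, δ}: total = 1272
  {α, β}: total = 1452
  {α, δ}: total = 1508
Best pair: {γ, δ} with total 765.

{γ, δ}, total 765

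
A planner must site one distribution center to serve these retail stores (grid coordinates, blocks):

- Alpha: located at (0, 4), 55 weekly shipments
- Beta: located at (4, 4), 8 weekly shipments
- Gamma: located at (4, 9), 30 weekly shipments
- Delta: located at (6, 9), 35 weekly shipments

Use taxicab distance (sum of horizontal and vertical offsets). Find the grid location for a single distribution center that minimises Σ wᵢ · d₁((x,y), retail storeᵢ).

Manhattan distance separates: Σwᵢ(|x−xᵢ|+|y−yᵢ|) = Σwᵢ|x−xᵢ| + Σwᵢ|y−yᵢ|, so x and y are optimised independently as 1-D weighted medians.
Total weight W = 128; half = 64.
x-coordinate, sorted with cumulative weight:
  x=0 (Alpha, w=55) cum 55
  x=4 (Beta, w=8) cum 63
  x=4 (Gamma, w=30) cum 93  ← median
  x=6 (Delta, w=35) cum 128
⇒ x* = 4
y-coordinate, sorted with cumulative weight:
  y=4 (Alpha, w=55) cum 55
  y=4 (Beta, w=8) cum 63
  y=9 (Gamma, w=30) cum 93  ← median
  y=9 (Delta, w=35) cum 128
⇒ y* = 9

(4, 9)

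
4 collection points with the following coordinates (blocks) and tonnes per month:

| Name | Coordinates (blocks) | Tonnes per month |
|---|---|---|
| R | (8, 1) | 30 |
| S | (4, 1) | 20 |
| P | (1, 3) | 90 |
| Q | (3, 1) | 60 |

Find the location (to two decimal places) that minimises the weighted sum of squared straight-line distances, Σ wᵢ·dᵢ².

The minimiser of Σwᵢ‖p−pᵢ‖² is the weighted centroid p* = (Σwᵢpᵢ)/(Σwᵢ).
Σwᵢ = 200.
Σwᵢxᵢ = 30·8 + 20·4 + 90·1 + 60·3 = 590.
Σwᵢyᵢ = 30·1 + 20·1 + 90·3 + 60·1 = 380.
x* = 590/200 = 2.95, y* = 380/200 = 1.90.

(2.95, 1.90)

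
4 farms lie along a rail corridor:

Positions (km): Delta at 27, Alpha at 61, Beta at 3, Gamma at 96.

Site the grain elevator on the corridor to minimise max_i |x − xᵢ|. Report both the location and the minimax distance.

location 49.5, max distance 46.5

The 1-center on a line is the midpoint of the two extreme points: leftmost at 3, rightmost at 96.
Optimal location = (3 + 96)/2 = 49.5; maximum distance = (96 − 3)/2 = 46.5.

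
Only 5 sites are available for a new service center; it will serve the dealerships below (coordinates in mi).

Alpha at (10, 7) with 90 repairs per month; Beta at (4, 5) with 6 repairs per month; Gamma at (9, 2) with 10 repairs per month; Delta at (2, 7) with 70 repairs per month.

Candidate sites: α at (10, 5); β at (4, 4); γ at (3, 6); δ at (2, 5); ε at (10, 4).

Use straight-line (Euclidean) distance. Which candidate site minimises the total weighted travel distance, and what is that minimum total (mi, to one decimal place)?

γ, total 816.0 mi

Total weighted distance at each candidate:
  α (10, 5): total = 824.9
  β (4, 4): total = 916.0
  γ (3, 6): total = 816.0
  δ (2, 5): total = 970.3
  ε (10, 4): total = 926.9
Minimum is at γ with total 816.0 mi.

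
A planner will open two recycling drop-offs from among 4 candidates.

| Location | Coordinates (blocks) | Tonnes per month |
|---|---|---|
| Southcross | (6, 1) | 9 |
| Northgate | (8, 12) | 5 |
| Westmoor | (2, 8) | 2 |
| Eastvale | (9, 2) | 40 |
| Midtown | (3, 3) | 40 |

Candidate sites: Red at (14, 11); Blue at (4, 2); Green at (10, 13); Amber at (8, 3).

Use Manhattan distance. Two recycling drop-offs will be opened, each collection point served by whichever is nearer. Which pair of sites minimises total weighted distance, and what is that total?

{Blue, Amber}, total 248

Evaluate every pair (each demand assigned to the nearer of the two):
  {Blue, Amber}: total = 248
  {Blue, Green}: total = 338
  {Green, Amber}: total = 353
  {Red, Blue}: total = 358
  {Red, Amber}: total = 373
  {Red, Green}: total = 1345
Best pair: {Blue, Amber} with total 248.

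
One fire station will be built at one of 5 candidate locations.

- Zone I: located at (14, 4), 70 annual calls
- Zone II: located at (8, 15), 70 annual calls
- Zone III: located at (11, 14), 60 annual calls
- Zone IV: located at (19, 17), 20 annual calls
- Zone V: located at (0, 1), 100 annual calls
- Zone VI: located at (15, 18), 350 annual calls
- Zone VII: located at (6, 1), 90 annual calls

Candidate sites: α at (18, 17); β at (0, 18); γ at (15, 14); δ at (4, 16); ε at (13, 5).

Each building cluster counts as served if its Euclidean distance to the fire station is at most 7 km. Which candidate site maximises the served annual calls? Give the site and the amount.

Coverage radius r = 7 km; a point is covered iff (Δx)²+(Δy)² ≤ 7² = 49.
  α (18, 17): covers {Zone IV, Zone VI} → 370
  β (0, 18): covers {none} → 0
  γ (15, 14): covers {Zone III, Zone IV, Zone VI} → 430
  δ (4, 16): covers {Zone II} → 70
  ε (13, 5): covers {Zone I} → 70
Maximum coverage at γ: 430 annual calls.

γ, covering 430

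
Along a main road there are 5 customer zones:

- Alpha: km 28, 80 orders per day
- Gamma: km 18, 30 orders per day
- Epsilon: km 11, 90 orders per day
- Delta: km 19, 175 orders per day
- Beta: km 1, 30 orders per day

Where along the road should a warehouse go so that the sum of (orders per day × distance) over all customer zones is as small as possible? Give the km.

x = 19

For a sum of weighted absolute distances on a line, the optimum is the weighted median (not the mean). Total weight W = 405; half-weight = 202.5.
Sort by position and accumulate weight:
  km 1 (Beta, w=30) → cum 30
  km 11 (Epsilon, w=90) → cum 120
  km 18 (Gamma, w=30) → cum 150
  km 19 (Delta, w=175) → cum 325  ≥ 202.5 → median here
  km 28 (Alpha, w=80) → cum 405
Optimal location: km 19.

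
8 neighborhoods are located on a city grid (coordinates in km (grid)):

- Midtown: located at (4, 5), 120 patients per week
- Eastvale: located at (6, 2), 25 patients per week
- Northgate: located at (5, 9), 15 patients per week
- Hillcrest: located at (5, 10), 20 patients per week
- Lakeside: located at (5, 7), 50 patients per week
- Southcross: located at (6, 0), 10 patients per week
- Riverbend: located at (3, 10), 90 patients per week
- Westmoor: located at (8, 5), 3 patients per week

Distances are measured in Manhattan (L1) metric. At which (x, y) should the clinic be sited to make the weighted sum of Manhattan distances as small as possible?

Manhattan distance separates: Σwᵢ(|x−xᵢ|+|y−yᵢ|) = Σwᵢ|x−xᵢ| + Σwᵢ|y−yᵢ|, so x and y are optimised independently as 1-D weighted medians.
Total weight W = 333; half = 166.5.
x-coordinate, sorted with cumulative weight:
  x=3 (Riverbend, w=90) cum 90
  x=4 (Midtown, w=120) cum 210  ← median
  x=5 (Northgate, w=15) cum 225
  x=5 (Hillcrest, w=20) cum 245
  x=5 (Lakeside, w=50) cum 295
  x=6 (Eastvale, w=25) cum 320
  x=6 (Southcross, w=10) cum 330
  x=8 (Westmoor, w=3) cum 333
⇒ x* = 4
y-coordinate, sorted with cumulative weight:
  y=0 (Southcross, w=10) cum 10
  y=2 (Eastvale, w=25) cum 35
  y=5 (Midtown, w=120) cum 155
  y=5 (Westmoor, w=3) cum 158
  y=7 (Lakeside, w=50) cum 208  ← median
  y=9 (Northgate, w=15) cum 223
  y=10 (Hillcrest, w=20) cum 243
  y=10 (Riverbend, w=90) cum 333
⇒ y* = 7

(4, 7)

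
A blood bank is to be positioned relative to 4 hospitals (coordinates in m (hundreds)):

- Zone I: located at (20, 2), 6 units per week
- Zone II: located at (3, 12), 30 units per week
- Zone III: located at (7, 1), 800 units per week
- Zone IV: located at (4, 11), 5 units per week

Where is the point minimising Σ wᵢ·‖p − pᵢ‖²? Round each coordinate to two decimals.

(6.93, 1.46)

The minimiser of Σwᵢ‖p−pᵢ‖² is the weighted centroid p* = (Σwᵢpᵢ)/(Σwᵢ).
Σwᵢ = 841.
Σwᵢxᵢ = 6·20 + 30·3 + 800·7 + 5·4 = 5830.
Σwᵢyᵢ = 6·2 + 30·12 + 800·1 + 5·11 = 1227.
x* = 5830/841 = 6.93, y* = 1227/841 = 1.46.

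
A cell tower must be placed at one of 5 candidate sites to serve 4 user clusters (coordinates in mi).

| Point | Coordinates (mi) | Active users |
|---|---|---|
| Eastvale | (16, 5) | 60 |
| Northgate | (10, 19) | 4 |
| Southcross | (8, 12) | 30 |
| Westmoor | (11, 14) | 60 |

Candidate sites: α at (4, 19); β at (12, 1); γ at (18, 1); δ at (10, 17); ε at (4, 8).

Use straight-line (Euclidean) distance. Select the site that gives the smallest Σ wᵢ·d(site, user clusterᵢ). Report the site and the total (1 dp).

Total weighted distance at each candidate:
  α (4, 19): total = 1888.4
  β (12, 1): total = 1545.3
  γ (18, 1): total = 1679.0
  δ (10, 17): total = 1164.3
  ε (4, 8): total = 1515.2
Minimum is at δ with total 1164.3 mi.

δ, total 1164.3 mi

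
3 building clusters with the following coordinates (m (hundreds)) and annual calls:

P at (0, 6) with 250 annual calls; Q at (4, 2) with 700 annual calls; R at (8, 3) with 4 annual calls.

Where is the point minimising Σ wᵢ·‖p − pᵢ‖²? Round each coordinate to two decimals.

(2.97, 3.05)

The minimiser of Σwᵢ‖p−pᵢ‖² is the weighted centroid p* = (Σwᵢpᵢ)/(Σwᵢ).
Σwᵢ = 954.
Σwᵢxᵢ = 250·0 + 700·4 + 4·8 = 2832.
Σwᵢyᵢ = 250·6 + 700·2 + 4·3 = 2912.
x* = 2832/954 = 2.97, y* = 2912/954 = 3.05.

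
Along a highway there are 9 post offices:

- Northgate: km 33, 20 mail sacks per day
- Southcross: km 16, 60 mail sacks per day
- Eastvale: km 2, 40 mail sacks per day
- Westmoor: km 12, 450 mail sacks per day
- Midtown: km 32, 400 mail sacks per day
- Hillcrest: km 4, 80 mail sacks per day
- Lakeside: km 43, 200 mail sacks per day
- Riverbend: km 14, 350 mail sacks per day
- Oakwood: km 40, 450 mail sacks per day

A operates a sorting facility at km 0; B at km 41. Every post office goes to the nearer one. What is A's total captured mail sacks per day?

The indifferent point is the midpoint (0+41)/2 = 20.5; post offices left of it (closer to A at 0) go to A, those right go to B.
  Eastvale at 2 (w=40) → A
  Hillcrest at 4 (w=80) → A
  Westmoor at 12 (w=450) → A
  Riverbend at 14 (w=350) → A
  Southcross at 16 (w=60) → A
  Midtown at 32 (w=400) → B
  Northgate at 33 (w=20) → B
  Oakwood at 40 (w=450) → B
  Lakeside at 43 (w=200) → B
A captures 980; B captures 1070.

980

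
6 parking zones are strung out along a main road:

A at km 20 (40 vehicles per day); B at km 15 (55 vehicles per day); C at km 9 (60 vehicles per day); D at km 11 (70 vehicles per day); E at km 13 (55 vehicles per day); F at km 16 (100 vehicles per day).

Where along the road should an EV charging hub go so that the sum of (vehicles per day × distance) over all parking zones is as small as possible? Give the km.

For a sum of weighted absolute distances on a line, the optimum is the weighted median (not the mean). Total weight W = 380; half-weight = 190.
Sort by position and accumulate weight:
  km 9 (C, w=60) → cum 60
  km 11 (D, w=70) → cum 130
  km 13 (E, w=55) → cum 185
  km 15 (B, w=55) → cum 240  ≥ 190 → median here
  km 16 (F, w=100) → cum 340
  km 20 (A, w=40) → cum 380
Optimal location: km 15.

x = 15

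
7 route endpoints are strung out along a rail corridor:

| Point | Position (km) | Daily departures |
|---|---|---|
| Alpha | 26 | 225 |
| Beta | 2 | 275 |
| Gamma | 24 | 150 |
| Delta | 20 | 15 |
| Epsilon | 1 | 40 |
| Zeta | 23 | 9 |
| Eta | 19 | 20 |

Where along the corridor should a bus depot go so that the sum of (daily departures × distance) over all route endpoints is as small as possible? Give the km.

For a sum of weighted absolute distances on a line, the optimum is the weighted median (not the mean). Total weight W = 734; half-weight = 367.
Sort by position and accumulate weight:
  km 1 (Epsilon, w=40) → cum 40
  km 2 (Beta, w=275) → cum 315
  km 19 (Eta, w=20) → cum 335
  km 20 (Delta, w=15) → cum 350
  km 23 (Zeta, w=9) → cum 359
  km 24 (Gamma, w=150) → cum 509  ≥ 367 → median here
  km 26 (Alpha, w=225) → cum 734
Optimal location: km 24.

x = 24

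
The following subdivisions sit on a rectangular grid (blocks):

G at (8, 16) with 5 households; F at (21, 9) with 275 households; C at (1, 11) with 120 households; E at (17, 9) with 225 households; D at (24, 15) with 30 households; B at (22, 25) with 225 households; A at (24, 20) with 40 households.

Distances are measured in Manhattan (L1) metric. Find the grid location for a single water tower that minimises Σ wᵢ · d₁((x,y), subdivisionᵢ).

Manhattan distance separates: Σwᵢ(|x−xᵢ|+|y−yᵢ|) = Σwᵢ|x−xᵢ| + Σwᵢ|y−yᵢ|, so x and y are optimised independently as 1-D weighted medians.
Total weight W = 920; half = 460.
x-coordinate, sorted with cumulative weight:
  x=1 (C, w=120) cum 120
  x=8 (G, w=5) cum 125
  x=17 (E, w=225) cum 350
  x=21 (F, w=275) cum 625  ← median
  x=22 (B, w=225) cum 850
  x=24 (D, w=30) cum 880
  x=24 (A, w=40) cum 920
⇒ x* = 21
y-coordinate, sorted with cumulative weight:
  y=9 (F, w=275) cum 275
  y=9 (E, w=225) cum 500  ← median
  y=11 (C, w=120) cum 620
  y=15 (D, w=30) cum 650
  y=16 (G, w=5) cum 655
  y=20 (A, w=40) cum 695
  y=25 (B, w=225) cum 920
⇒ y* = 9

(21, 9)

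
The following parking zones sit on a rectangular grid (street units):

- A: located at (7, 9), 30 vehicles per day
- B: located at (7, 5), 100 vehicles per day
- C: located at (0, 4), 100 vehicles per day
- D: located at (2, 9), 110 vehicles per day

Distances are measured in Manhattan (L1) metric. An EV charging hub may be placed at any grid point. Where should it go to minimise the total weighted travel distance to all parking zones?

(2, 5)

Manhattan distance separates: Σwᵢ(|x−xᵢ|+|y−yᵢ|) = Σwᵢ|x−xᵢ| + Σwᵢ|y−yᵢ|, so x and y are optimised independently as 1-D weighted medians.
Total weight W = 340; half = 170.
x-coordinate, sorted with cumulative weight:
  x=0 (C, w=100) cum 100
  x=2 (D, w=110) cum 210  ← median
  x=7 (A, w=30) cum 240
  x=7 (B, w=100) cum 340
⇒ x* = 2
y-coordinate, sorted with cumulative weight:
  y=4 (C, w=100) cum 100
  y=5 (B, w=100) cum 200  ← median
  y=9 (A, w=30) cum 230
  y=9 (D, w=110) cum 340
⇒ y* = 5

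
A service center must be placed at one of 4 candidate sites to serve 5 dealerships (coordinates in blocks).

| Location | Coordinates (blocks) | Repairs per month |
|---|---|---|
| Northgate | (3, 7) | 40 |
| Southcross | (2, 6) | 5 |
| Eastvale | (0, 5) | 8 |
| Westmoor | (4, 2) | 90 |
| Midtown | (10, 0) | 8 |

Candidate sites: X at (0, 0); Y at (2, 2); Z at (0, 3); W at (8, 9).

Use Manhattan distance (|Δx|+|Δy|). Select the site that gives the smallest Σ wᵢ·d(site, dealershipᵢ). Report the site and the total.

Y, total 560 blocks

Total weighted distance at each candidate:
  X (0, 0): total = 1100
  Y (2, 2): total = 560
  Z (0, 3): total = 875
  W (8, 9): total = 1499
Minimum is at Y with total 560 blocks.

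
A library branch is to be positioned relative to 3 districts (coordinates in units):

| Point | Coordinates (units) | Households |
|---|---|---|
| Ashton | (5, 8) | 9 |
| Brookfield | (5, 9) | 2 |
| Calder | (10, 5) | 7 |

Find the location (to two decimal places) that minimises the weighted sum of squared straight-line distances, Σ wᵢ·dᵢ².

(6.94, 6.94)

The minimiser of Σwᵢ‖p−pᵢ‖² is the weighted centroid p* = (Σwᵢpᵢ)/(Σwᵢ).
Σwᵢ = 18.
Σwᵢxᵢ = 9·5 + 2·5 + 7·10 = 125.
Σwᵢyᵢ = 9·8 + 2·9 + 7·5 = 125.
x* = 125/18 = 6.94, y* = 125/18 = 6.94.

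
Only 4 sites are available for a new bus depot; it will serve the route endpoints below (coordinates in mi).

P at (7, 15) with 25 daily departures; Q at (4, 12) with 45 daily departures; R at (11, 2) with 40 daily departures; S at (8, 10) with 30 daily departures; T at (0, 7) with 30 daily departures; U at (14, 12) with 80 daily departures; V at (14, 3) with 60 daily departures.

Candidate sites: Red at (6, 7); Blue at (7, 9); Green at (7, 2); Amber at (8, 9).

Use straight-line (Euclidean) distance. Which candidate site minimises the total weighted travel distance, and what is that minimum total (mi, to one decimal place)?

Total weighted distance at each candidate:
  Red (6, 7): total = 2306.3
  Blue (7, 9): total = 2086.7
  Green (7, 2): total = 2855.5
  Amber (8, 9): total = 2004.9
Minimum is at Amber with total 2004.9 mi.

Amber, total 2004.9 mi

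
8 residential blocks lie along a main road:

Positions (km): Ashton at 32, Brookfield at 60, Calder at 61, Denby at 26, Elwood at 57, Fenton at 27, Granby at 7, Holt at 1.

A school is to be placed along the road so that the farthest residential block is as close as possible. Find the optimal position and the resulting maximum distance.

location 31, max distance 30

The 1-center on a line is the midpoint of the two extreme points: leftmost at 1, rightmost at 61.
Optimal location = (1 + 61)/2 = 31; maximum distance = (61 − 1)/2 = 30.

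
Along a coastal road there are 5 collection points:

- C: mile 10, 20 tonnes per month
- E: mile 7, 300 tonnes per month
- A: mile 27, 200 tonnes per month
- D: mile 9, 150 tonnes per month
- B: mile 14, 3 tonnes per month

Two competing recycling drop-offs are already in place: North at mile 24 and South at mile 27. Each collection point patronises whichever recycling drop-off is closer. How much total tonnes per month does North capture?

The indifferent point is the midpoint (24+27)/2 = 25.5; collection points left of it (closer to North at 24) go to North, those right go to South.
  E at 7 (w=300) → North
  D at 9 (w=150) → North
  C at 10 (w=20) → North
  B at 14 (w=3) → North
  A at 27 (w=200) → South
North captures 473; South captures 200.

473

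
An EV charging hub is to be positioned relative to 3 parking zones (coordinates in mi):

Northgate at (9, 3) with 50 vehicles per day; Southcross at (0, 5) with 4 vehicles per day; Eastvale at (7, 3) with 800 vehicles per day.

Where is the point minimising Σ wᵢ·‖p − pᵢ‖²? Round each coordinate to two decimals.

(7.08, 3.01)

The minimiser of Σwᵢ‖p−pᵢ‖² is the weighted centroid p* = (Σwᵢpᵢ)/(Σwᵢ).
Σwᵢ = 854.
Σwᵢxᵢ = 50·9 + 4·0 + 800·7 = 6050.
Σwᵢyᵢ = 50·3 + 4·5 + 800·3 = 2570.
x* = 6050/854 = 7.08, y* = 2570/854 = 3.01.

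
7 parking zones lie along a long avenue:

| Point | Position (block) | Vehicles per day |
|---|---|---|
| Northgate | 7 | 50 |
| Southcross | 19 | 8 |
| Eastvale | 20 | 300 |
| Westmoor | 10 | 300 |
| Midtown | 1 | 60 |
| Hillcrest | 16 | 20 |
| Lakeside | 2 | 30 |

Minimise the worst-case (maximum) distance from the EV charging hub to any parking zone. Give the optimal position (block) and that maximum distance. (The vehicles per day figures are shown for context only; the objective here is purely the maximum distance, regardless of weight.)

location 10.5, max distance 9.5

The 1-center on a line is the midpoint of the two extreme points: leftmost at 1, rightmost at 20.
Optimal location = (1 + 20)/2 = 10.5; maximum distance = (20 − 1)/2 = 9.5.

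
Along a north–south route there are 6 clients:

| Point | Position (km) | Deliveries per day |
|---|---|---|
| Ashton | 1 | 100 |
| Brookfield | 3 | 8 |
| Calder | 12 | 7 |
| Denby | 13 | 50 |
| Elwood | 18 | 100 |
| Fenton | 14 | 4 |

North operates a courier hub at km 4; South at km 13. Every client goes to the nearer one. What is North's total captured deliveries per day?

108

The indifferent point is the midpoint (4+13)/2 = 8.5; clients left of it (closer to North at 4) go to North, those right go to South.
  Ashton at 1 (w=100) → North
  Brookfield at 3 (w=8) → North
  Calder at 12 (w=7) → South
  Denby at 13 (w=50) → South
  Fenton at 14 (w=4) → South
  Elwood at 18 (w=100) → South
North captures 108; South captures 161.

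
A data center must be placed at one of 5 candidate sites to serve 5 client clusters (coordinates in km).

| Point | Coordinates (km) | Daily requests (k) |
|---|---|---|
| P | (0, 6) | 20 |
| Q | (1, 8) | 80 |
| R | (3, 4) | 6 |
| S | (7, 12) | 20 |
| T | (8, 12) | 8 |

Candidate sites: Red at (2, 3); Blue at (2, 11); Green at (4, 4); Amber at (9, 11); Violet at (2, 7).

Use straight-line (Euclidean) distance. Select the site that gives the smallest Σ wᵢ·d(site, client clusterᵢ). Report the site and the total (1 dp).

Violet, total 380.7 km

Total weighted distance at each candidate:
  Red (2, 3): total = 781.0
  Blue (2, 11): total = 553.8
  Green (4, 4): total = 737.9
  Amber (9, 11): total = 1000.8
  Violet (2, 7): total = 380.7
Minimum is at Violet with total 380.7 km.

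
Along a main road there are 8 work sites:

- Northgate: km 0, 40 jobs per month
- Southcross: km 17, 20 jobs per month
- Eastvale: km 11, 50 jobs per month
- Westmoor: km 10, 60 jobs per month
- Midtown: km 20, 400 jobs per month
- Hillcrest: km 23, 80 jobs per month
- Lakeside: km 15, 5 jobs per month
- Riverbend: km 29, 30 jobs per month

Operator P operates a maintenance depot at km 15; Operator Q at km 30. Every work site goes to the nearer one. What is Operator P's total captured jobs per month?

The indifferent point is the midpoint (15+30)/2 = 22.5; work sites left of it (closer to Operator P at 15) go to Operator P, those right go to Operator Q.
  Northgate at 0 (w=40) → Operator P
  Westmoor at 10 (w=60) → Operator P
  Eastvale at 11 (w=50) → Operator P
  Lakeside at 15 (w=5) → Operator P
  Southcross at 17 (w=20) → Operator P
  Midtown at 20 (w=400) → Operator P
  Hillcrest at 23 (w=80) → Operator Q
  Riverbend at 29 (w=30) → Operator Q
Operator P captures 575; Operator Q captures 110.

575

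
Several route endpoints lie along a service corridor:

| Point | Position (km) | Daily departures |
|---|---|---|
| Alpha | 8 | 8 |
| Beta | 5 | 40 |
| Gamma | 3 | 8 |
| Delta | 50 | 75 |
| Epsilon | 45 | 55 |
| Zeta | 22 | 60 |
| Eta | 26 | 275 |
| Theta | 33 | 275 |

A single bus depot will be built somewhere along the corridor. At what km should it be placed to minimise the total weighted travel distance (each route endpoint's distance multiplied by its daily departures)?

For a sum of weighted absolute distances on a line, the optimum is the weighted median (not the mean). Total weight W = 796; half-weight = 398.
Sort by position and accumulate weight:
  km 3 (Gamma, w=8) → cum 8
  km 5 (Beta, w=40) → cum 48
  km 8 (Alpha, w=8) → cum 56
  km 22 (Zeta, w=60) → cum 116
  km 26 (Eta, w=275) → cum 391
  km 33 (Theta, w=275) → cum 666  ≥ 398 → median here
  km 45 (Epsilon, w=55) → cum 721
  km 50 (Delta, w=75) → cum 796
Optimal location: km 33.

x = 33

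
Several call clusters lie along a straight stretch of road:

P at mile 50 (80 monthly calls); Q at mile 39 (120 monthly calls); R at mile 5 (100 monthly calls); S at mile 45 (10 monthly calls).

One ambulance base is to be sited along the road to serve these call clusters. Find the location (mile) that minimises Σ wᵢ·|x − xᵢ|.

For a sum of weighted absolute distances on a line, the optimum is the weighted median (not the mean). Total weight W = 310; half-weight = 155.
Sort by position and accumulate weight:
  mile 5 (R, w=100) → cum 100
  mile 39 (Q, w=120) → cum 220  ≥ 155 → median here
  mile 45 (S, w=10) → cum 230
  mile 50 (P, w=80) → cum 310
Optimal location: mile 39.

x = 39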